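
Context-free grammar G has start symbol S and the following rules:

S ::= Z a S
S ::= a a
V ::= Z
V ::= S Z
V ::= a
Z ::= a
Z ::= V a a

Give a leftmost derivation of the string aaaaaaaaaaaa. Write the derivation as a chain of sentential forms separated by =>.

S => ZaS   [S ::= Z a S]
ZaS => VaaaS   [Z ::= V a a]
VaaaS => SZaaaS   [V ::= S Z]
SZaaaS => ZaSZaaaS   [S ::= Z a S]
ZaSZaaaS => VaaaSZaaaS   [Z ::= V a a]
VaaaSZaaaS => aaaaSZaaaS   [V ::= a]
aaaaSZaaaS => aaaaaaZaaaS   [S ::= a a]
aaaaaaZaaaS => aaaaaaaaaaS   [Z ::= a]
aaaaaaaaaaS => aaaaaaaaaaaa   [S ::= a a]

S=>ZaS=>VaaaS=>SZaaaS=>ZaSZaaaS=>VaaaSZaaaS=>aaaaSZaaaS=>aaaaaaZaaaS=>aaaaaaaaaaS=>aaaaaaaaaaaa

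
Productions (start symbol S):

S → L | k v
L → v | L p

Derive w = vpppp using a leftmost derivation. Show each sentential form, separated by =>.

S => L   [S → L]
L => Lp   [L → L p]
Lp => Lpp   [L → L p]
Lpp => Lppp   [L → L p]
Lppp => Lpppp   [L → L p]
Lpppp => vpppp   [L → v]

S => L => Lp => Lpp => Lppp => Lpppp => vpppp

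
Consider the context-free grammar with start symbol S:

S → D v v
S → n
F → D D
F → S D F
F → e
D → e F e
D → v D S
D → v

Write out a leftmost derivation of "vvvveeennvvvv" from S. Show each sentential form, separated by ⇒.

S ⇒ Dvv   [S → D v v]
Dvv ⇒ vDSvv   [D → v D S]
vDSvv ⇒ vvSvv   [D → v]
vvSvv ⇒ vvDvvvv   [S → D v v]
vvDvvvv ⇒ vvvDSvvvv   [D → v D S]
vvvDSvvvv ⇒ vvvvDSSvvvv   [D → v D S]
vvvvDSSvvvv ⇒ vvvveFeSSvvvv   [D → e F e]
vvvveFeSSvvvv ⇒ vvvveeeSSvvvv   [F → e]
vvvveeeSSvvvv ⇒ vvvveeenSvvvv   [S → n]
vvvveeenSvvvv ⇒ vvvveeennvvvv   [S → n]

S ⇒ Dvv ⇒ vDSvv ⇒ vvSvv ⇒ vvDvvvv ⇒ vvvDSvvvv ⇒ vvvvDSSvvvv ⇒ vvvveFeSSvvvv ⇒ vvvveeeSSvvvv ⇒ vvvveeenSvvvv ⇒ vvvveeennvvvv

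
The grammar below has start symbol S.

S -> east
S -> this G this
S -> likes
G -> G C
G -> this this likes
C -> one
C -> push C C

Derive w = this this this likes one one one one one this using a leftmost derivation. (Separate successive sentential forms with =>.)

S => this G this => this G C this => this G C C this => this G C C C this => this G C C C C this => this G C C C C C this => this this this likes C C C C C this => this this this likes one C C C C this => this this this likes one one C C C this => this this this likes one one one C C this => this this this likes one one one one C this => this this this likes one one one one one this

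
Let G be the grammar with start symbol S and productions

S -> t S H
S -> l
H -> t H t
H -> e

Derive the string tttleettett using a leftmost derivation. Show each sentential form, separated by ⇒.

S ⇒ tSH   [S -> t S H]
tSH ⇒ ttSHH   [S -> t S H]
ttSHH ⇒ tttSHHH   [S -> t S H]
tttSHHH ⇒ tttlHHH   [S -> l]
tttlHHH ⇒ tttleHH   [H -> e]
tttleHH ⇒ tttleeH   [H -> e]
tttleeH ⇒ tttleetHt   [H -> t H t]
tttleetHt ⇒ tttleettHtt   [H -> t H t]
tttleettHtt ⇒ tttleettett   [H -> e]

S ⇒ tSH ⇒ ttSHH ⇒ tttSHHH ⇒ tttlHHH ⇒ tttleHH ⇒ tttleeH ⇒ tttleetHt ⇒ tttleettHtt ⇒ tttleettett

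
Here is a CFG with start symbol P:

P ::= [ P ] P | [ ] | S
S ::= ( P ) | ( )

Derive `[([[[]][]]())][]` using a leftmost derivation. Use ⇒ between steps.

P ⇒ [P]P   [P ::= [ P ] P]
[P]P ⇒ [S]P   [P ::= S]
[S]P ⇒ [(P)]P   [S ::= ( P )]
[(P)]P ⇒ [([P]P)]P   [P ::= [ P ] P]
[([P]P)]P ⇒ [([[P]P]P)]P   [P ::= [ P ] P]
[([[P]P]P)]P ⇒ [([[[]]P]P)]P   [P ::= [ ]]
[([[[]]P]P)]P ⇒ [([[[]][]]P)]P   [P ::= [ ]]
[([[[]][]]P)]P ⇒ [([[[]][]]S)]P   [P ::= S]
[([[[]][]]S)]P ⇒ [([[[]][]]())]P   [S ::= ( )]
[([[[]][]]())]P ⇒ [([[[]][]]())][]   [P ::= [ ]]

P⇒[P]P⇒[S]P⇒[(P)]P⇒[([P]P)]P⇒[([[P]P]P)]P⇒[([[[]]P]P)]P⇒[([[[]][]]P)]P⇒[([[[]][]]S)]P⇒[([[[]][]]())]P⇒[([[[]][]]())][]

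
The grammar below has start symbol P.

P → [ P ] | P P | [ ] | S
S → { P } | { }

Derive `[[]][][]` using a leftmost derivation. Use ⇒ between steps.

P ⇒ PP ⇒ PPP ⇒ [P]PP ⇒ [[]]PP ⇒ [[]][]P ⇒ [[]][][]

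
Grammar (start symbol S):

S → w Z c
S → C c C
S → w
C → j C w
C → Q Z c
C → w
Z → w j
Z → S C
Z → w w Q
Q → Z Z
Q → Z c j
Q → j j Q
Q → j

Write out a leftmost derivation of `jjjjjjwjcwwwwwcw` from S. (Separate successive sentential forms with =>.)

S => CcC   [S → C c C]
CcC => jCwcC   [C → j C w]
jCwcC => jjCwwcC   [C → j C w]
jjCwwcC => jjjCwwwcC   [C → j C w]
jjjCwwwcC => jjjjCwwwwcC   [C → j C w]
jjjjCwwwwcC => jjjjjCwwwwwcC   [C → j C w]
jjjjjCwwwwwcC => jjjjjQZcwwwwwcC   [C → Q Z c]
jjjjjQZcwwwwwcC => jjjjjjZcwwwwwcC   [Q → j]
jjjjjjZcwwwwwcC => jjjjjjwjcwwwwwcC   [Z → w j]
jjjjjjwjcwwwwwcC => jjjjjjwjcwwwwwcw   [C → w]

S=>CcC=>jCwcC=>jjCwwcC=>jjjCwwwcC=>jjjjCwwwwcC=>jjjjjCwwwwwcC=>jjjjjQZcwwwwwcC=>jjjjjjZcwwwwwcC=>jjjjjjwjcwwwwwcC=>jjjjjjwjcwwwwwcw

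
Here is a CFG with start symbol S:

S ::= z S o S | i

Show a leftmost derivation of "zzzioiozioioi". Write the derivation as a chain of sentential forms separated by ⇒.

S ⇒ zSoS ⇒ zzSoSoS ⇒ zzzSoSoSoS ⇒ zzzioSoSoS ⇒ zzzioioSoS ⇒ zzzioiozSoSoS ⇒ zzzioiozioSoS ⇒ zzzioiozioioS ⇒ zzzioiozioioi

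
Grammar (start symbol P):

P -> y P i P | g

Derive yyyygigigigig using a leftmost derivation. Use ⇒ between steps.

P ⇒ yPiP ⇒ yyPiPiP ⇒ yyyPiPiPiP ⇒ yyyyPiPiPiPiP ⇒ yyyygiPiPiPiP ⇒ yyyygigiPiPiP ⇒ yyyygigigiPiP ⇒ yyyygigigigiP ⇒ yyyygigigigig

P ⇒ yPiP   [P -> y P i P]
yPiP ⇒ yyPiPiP   [P -> y P i P]
yyPiPiP ⇒ yyyPiPiPiP   [P -> y P i P]
yyyPiPiPiP ⇒ yyyyPiPiPiPiP   [P -> y P i P]
yyyyPiPiPiPiP ⇒ yyyygiPiPiPiP   [P -> g]
yyyygiPiPiPiP ⇒ yyyygigiPiPiP   [P -> g]
yyyygigiPiPiP ⇒ yyyygigigiPiP   [P -> g]
yyyygigigiPiP ⇒ yyyygigigigiP   [P -> g]
yyyygigigigiP ⇒ yyyygigigigig   [P -> g]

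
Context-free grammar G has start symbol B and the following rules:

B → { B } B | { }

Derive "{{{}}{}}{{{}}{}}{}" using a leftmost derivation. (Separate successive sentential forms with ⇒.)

B ⇒ {B}B ⇒ {{B}B}B ⇒ {{{}}B}B ⇒ {{{}}{}}B ⇒ {{{}}{}}{B}B ⇒ {{{}}{}}{{B}B}B ⇒ {{{}}{}}{{{}}B}B ⇒ {{{}}{}}{{{}}{}}B ⇒ {{{}}{}}{{{}}{}}{}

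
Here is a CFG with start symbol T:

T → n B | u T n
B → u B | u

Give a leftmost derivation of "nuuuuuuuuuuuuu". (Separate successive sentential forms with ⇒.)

T ⇒ nB   [T → n B]
nB ⇒ nuB   [B → u B]
nuB ⇒ nuuB   [B → u B]
nuuB ⇒ nuuuB   [B → u B]
nuuuB ⇒ nuuuuB   [B → u B]
nuuuuB ⇒ nuuuuuB   [B → u B]
nuuuuuB ⇒ nuuuuuuB   [B → u B]
nuuuuuuB ⇒ nuuuuuuuB   [B → u B]
nuuuuuuuB ⇒ nuuuuuuuuB   [B → u B]
nuuuuuuuuB ⇒ nuuuuuuuuuB   [B → u B]
nuuuuuuuuuB ⇒ nuuuuuuuuuuB   [B → u B]
nuuuuuuuuuuB ⇒ nuuuuuuuuuuuB   [B → u B]
nuuuuuuuuuuuB ⇒ nuuuuuuuuuuuuB   [B → u B]
nuuuuuuuuuuuuB ⇒ nuuuuuuuuuuuuu   [B → u]

T ⇒ nB ⇒ nuB ⇒ nuuB ⇒ nuuuB ⇒ nuuuuB ⇒ nuuuuuB ⇒ nuuuuuuB ⇒ nuuuuuuuB ⇒ nuuuuuuuuB ⇒ nuuuuuuuuuB ⇒ nuuuuuuuuuuB ⇒ nuuuuuuuuuuuB ⇒ nuuuuuuuuuuuuB ⇒ nuuuuuuuuuuuuu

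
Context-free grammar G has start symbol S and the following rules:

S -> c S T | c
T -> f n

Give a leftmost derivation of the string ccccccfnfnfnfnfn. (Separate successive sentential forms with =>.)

S=>cST=>ccSTT=>cccSTTT=>ccccSTTTT=>cccccSTTTTT=>ccccccTTTTT=>ccccccfnTTTT=>ccccccfnfnTTT=>ccccccfnfnfnTT=>ccccccfnfnfnfnT=>ccccccfnfnfnfnfn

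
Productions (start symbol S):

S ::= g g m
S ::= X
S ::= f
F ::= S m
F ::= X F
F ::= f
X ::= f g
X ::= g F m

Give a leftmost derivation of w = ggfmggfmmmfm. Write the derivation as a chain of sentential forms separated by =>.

S => X   [S ::= X]
X => gFm   [X ::= g F m]
gFm => gXFm   [F ::= X F]
gXFm => ggFmFm   [X ::= g F m]
ggFmFm => ggfmFm   [F ::= f]
ggfmFm => ggfmXFm   [F ::= X F]
ggfmXFm => ggfmgFmFm   [X ::= g F m]
ggfmgFmFm => ggfmgSmmFm   [F ::= S m]
ggfmgSmmFm => ggfmgXmmFm   [S ::= X]
ggfmgXmmFm => ggfmggFmmmFm   [X ::= g F m]
ggfmggFmmmFm => ggfmggfmmmFm   [F ::= f]
ggfmggfmmmFm => ggfmggfmmmfm   [F ::= f]

S=>X=>gFm=>gXFm=>ggFmFm=>ggfmFm=>ggfmXFm=>ggfmgFmFm=>ggfmgSmmFm=>ggfmgXmmFm=>ggfmggFmmmFm=>ggfmggfmmmFm=>ggfmggfmmmfm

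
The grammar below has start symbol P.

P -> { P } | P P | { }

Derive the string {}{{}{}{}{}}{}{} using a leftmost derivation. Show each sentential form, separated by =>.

P=>PP=>{}P=>{}PP=>{}PPP=>{}{P}PP=>{}{PP}PP=>{}{PPP}PP=>{}{PPPP}PP=>{}{{}PPP}PP=>{}{{}{}PP}PP=>{}{{}{}{}P}PP=>{}{{}{}{}{}}PP=>{}{{}{}{}{}}{}P=>{}{{}{}{}{}}{}{}

P => PP   [P -> P P]
PP => {}P   [P -> { }]
{}P => {}PP   [P -> P P]
{}PP => {}PPP   [P -> P P]
{}PPP => {}{P}PP   [P -> { P }]
{}{P}PP => {}{PP}PP   [P -> P P]
{}{PP}PP => {}{PPP}PP   [P -> P P]
{}{PPP}PP => {}{PPPP}PP   [P -> P P]
{}{PPPP}PP => {}{{}PPP}PP   [P -> { }]
{}{{}PPP}PP => {}{{}{}PP}PP   [P -> { }]
{}{{}{}PP}PP => {}{{}{}{}P}PP   [P -> { }]
{}{{}{}{}P}PP => {}{{}{}{}{}}PP   [P -> { }]
{}{{}{}{}{}}PP => {}{{}{}{}{}}{}P   [P -> { }]
{}{{}{}{}{}}{}P => {}{{}{}{}{}}{}{}   [P -> { }]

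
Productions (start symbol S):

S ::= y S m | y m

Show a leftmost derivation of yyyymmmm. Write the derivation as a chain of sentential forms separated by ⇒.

S ⇒ ySm   [S ::= y S m]
ySm ⇒ yySmm   [S ::= y S m]
yySmm ⇒ yyySmmm   [S ::= y S m]
yyySmmm ⇒ yyyymmmm   [S ::= y m]

S ⇒ ySm ⇒ yySmm ⇒ yyySmmm ⇒ yyyymmmm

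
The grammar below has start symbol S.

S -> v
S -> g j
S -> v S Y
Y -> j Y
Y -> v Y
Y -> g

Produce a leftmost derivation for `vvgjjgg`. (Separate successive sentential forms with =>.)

S => vSY => vvSYY => vvgjYY => vvgjjYY => vvgjjgY => vvgjjgg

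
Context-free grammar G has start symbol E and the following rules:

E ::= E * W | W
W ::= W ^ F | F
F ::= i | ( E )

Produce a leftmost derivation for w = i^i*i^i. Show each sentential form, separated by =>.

E => E*W => W*W => W^F*W => F^F*W => i^F*W => i^i*W => i^i*W^F => i^i*F^F => i^i*i^F => i^i*i^i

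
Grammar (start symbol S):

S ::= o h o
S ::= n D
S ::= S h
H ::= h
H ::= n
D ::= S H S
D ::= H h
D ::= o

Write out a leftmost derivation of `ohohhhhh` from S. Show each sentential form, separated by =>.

S => Sh => Shh => Shhh => Shhhh => Shhhhh => ohohhhhh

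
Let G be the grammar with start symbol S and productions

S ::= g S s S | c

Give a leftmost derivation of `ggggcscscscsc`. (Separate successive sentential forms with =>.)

S => gSsS => ggSsSsS => gggSsSsSsS => ggggSsSsSsSsS => ggggcsSsSsSsS => ggggcscsSsSsS => ggggcscscsSsS => ggggcscscscsS => ggggcscscscsc

S => gSsS   [S ::= g S s S]
gSsS => ggSsSsS   [S ::= g S s S]
ggSsSsS => gggSsSsSsS   [S ::= g S s S]
gggSsSsSsS => ggggSsSsSsSsS   [S ::= g S s S]
ggggSsSsSsSsS => ggggcsSsSsSsS   [S ::= c]
ggggcsSsSsSsS => ggggcscsSsSsS   [S ::= c]
ggggcscsSsSsS => ggggcscscsSsS   [S ::= c]
ggggcscscsSsS => ggggcscscscsS   [S ::= c]
ggggcscscscsS => ggggcscscscsc   [S ::= c]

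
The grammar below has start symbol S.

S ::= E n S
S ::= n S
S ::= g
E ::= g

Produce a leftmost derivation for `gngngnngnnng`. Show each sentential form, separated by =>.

S => EnS => gnS => gnEnS => gngnS => gngnEnS => gngngnS => gngngnnS => gngngnnEnS => gngngnngnS => gngngnngnnS => gngngnngnnnS => gngngnngnnng

S => EnS   [S ::= E n S]
EnS => gnS   [E ::= g]
gnS => gnEnS   [S ::= E n S]
gnEnS => gngnS   [E ::= g]
gngnS => gngnEnS   [S ::= E n S]
gngnEnS => gngngnS   [E ::= g]
gngngnS => gngngnnS   [S ::= n S]
gngngnnS => gngngnnEnS   [S ::= E n S]
gngngnnEnS => gngngnngnS   [E ::= g]
gngngnngnS => gngngnngnnS   [S ::= n S]
gngngnngnnS => gngngnngnnnS   [S ::= n S]
gngngnngnnnS => gngngnngnnng   [S ::= g]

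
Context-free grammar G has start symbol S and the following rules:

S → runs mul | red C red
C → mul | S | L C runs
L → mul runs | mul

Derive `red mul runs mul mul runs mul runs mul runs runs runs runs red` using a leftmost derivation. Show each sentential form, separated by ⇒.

S ⇒ red C red ⇒ red L C runs red ⇒ red mul runs C runs red ⇒ red mul runs L C runs runs red ⇒ red mul runs mul C runs runs red ⇒ red mul runs mul L C runs runs runs red ⇒ red mul runs mul mul runs C runs runs runs red ⇒ red mul runs mul mul runs L C runs runs runs runs red ⇒ red mul runs mul mul runs mul C runs runs runs runs red ⇒ red mul runs mul mul runs mul S runs runs runs runs red ⇒ red mul runs mul mul runs mul runs mul runs runs runs runs red

S ⇒ red C red   [S → red C red]
red C red ⇒ red L C runs red   [C → L C runs]
red L C runs red ⇒ red mul runs C runs red   [L → mul runs]
red mul runs C runs red ⇒ red mul runs L C runs runs red   [C → L C runs]
red mul runs L C runs runs red ⇒ red mul runs mul C runs runs red   [L → mul]
red mul runs mul C runs runs red ⇒ red mul runs mul L C runs runs runs red   [C → L C runs]
red mul runs mul L C runs runs runs red ⇒ red mul runs mul mul runs C runs runs runs red   [L → mul runs]
red mul runs mul mul runs C runs runs runs red ⇒ red mul runs mul mul runs L C runs runs runs runs red   [C → L C runs]
red mul runs mul mul runs L C runs runs runs runs red ⇒ red mul runs mul mul runs mul C runs runs runs runs red   [L → mul]
red mul runs mul mul runs mul C runs runs runs runs red ⇒ red mul runs mul mul runs mul S runs runs runs runs red   [C → S]
red mul runs mul mul runs mul S runs runs runs runs red ⇒ red mul runs mul mul runs mul runs mul runs runs runs runs red   [S → runs mul]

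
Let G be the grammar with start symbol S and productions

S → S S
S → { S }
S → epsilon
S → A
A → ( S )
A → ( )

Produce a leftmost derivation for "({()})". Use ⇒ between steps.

S ⇒ A ⇒ (S) ⇒ ({S}) ⇒ ({SS}) ⇒ ({AS}) ⇒ ({(S)S}) ⇒ ({()S}) ⇒ ({()})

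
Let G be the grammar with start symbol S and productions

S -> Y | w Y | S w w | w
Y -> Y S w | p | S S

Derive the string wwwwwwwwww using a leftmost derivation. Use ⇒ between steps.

S ⇒ Y ⇒ YSw ⇒ YSwSw ⇒ SSSwSw ⇒ wSSwSw ⇒ wwYSwSw ⇒ wwSSSwSw ⇒ wwwYSSwSw ⇒ wwwSSSSwSw ⇒ wwwwSSSwSw ⇒ wwwwwSSwSw ⇒ wwwwwwSwSw ⇒ wwwwwwwwSw ⇒ wwwwwwwwww

S ⇒ Y   [S -> Y]
Y ⇒ YSw   [Y -> Y S w]
YSw ⇒ YSwSw   [Y -> Y S w]
YSwSw ⇒ SSSwSw   [Y -> S S]
SSSwSw ⇒ wSSwSw   [S -> w]
wSSwSw ⇒ wwYSwSw   [S -> w Y]
wwYSwSw ⇒ wwSSSwSw   [Y -> S S]
wwSSSwSw ⇒ wwwYSSwSw   [S -> w Y]
wwwYSSwSw ⇒ wwwSSSSwSw   [Y -> S S]
wwwSSSSwSw ⇒ wwwwSSSwSw   [S -> w]
wwwwSSSwSw ⇒ wwwwwSSwSw   [S -> w]
wwwwwSSwSw ⇒ wwwwwwSwSw   [S -> w]
wwwwwwSwSw ⇒ wwwwwwwwSw   [S -> w]
wwwwwwwwSw ⇒ wwwwwwwwww   [S -> w]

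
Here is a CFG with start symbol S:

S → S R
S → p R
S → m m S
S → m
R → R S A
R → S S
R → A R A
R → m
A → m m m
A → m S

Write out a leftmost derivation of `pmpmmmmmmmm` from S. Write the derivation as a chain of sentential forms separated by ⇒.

S ⇒ pR   [S → p R]
pR ⇒ pARA   [R → A R A]
pARA ⇒ pmSRA   [A → m S]
pmSRA ⇒ pmpRRA   [S → p R]
pmpRRA ⇒ pmpSSRA   [R → S S]
pmpSSRA ⇒ pmpmmSSRA   [S → m m S]
pmpmmSSRA ⇒ pmpmmmSRA   [S → m]
pmpmmmSRA ⇒ pmpmmmmRA   [S → m]
pmpmmmmRA ⇒ pmpmmmmmA   [R → m]
pmpmmmmmA ⇒ pmpmmmmmmmm   [A → m m m]

S ⇒ pR ⇒ pARA ⇒ pmSRA ⇒ pmpRRA ⇒ pmpSSRA ⇒ pmpmmSSRA ⇒ pmpmmmSRA ⇒ pmpmmmmRA ⇒ pmpmmmmmA ⇒ pmpmmmmmmmm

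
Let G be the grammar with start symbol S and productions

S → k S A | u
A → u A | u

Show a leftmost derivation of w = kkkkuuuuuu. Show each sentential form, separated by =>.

S => kSA => kkSAA => kkkSAAA => kkkkSAAAA => kkkkuAAAA => kkkkuuAAAA => kkkkuuuAAA => kkkkuuuuAA => kkkkuuuuuA => kkkkuuuuuu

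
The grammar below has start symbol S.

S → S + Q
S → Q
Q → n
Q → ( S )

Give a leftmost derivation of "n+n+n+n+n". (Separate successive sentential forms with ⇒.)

S ⇒ S+Q   [S → S + Q]
S+Q ⇒ S+Q+Q   [S → S + Q]
S+Q+Q ⇒ S+Q+Q+Q   [S → S + Q]
S+Q+Q+Q ⇒ S+Q+Q+Q+Q   [S → S + Q]
S+Q+Q+Q+Q ⇒ Q+Q+Q+Q+Q   [S → Q]
Q+Q+Q+Q+Q ⇒ n+Q+Q+Q+Q   [Q → n]
n+Q+Q+Q+Q ⇒ n+n+Q+Q+Q   [Q → n]
n+n+Q+Q+Q ⇒ n+n+n+Q+Q   [Q → n]
n+n+n+Q+Q ⇒ n+n+n+n+Q   [Q → n]
n+n+n+n+Q ⇒ n+n+n+n+n   [Q → n]

S⇒S+Q⇒S+Q+Q⇒S+Q+Q+Q⇒S+Q+Q+Q+Q⇒Q+Q+Q+Q+Q⇒n+Q+Q+Q+Q⇒n+n+Q+Q+Q⇒n+n+n+Q+Q⇒n+n+n+n+Q⇒n+n+n+n+n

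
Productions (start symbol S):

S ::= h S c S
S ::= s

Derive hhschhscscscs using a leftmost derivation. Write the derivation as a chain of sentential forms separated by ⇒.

S ⇒ hScS ⇒ hhScScS ⇒ hhscScS ⇒ hhschScScS ⇒ hhschhScScScS ⇒ hhschhscScScS ⇒ hhschhscscScS ⇒ hhschhscscscS ⇒ hhschhscscscs

S ⇒ hScS   [S ::= h S c S]
hScS ⇒ hhScScS   [S ::= h S c S]
hhScScS ⇒ hhscScS   [S ::= s]
hhscScS ⇒ hhschScScS   [S ::= h S c S]
hhschScScS ⇒ hhschhScScScS   [S ::= h S c S]
hhschhScScScS ⇒ hhschhscScScS   [S ::= s]
hhschhscScScS ⇒ hhschhscscScS   [S ::= s]
hhschhscscScS ⇒ hhschhscscscS   [S ::= s]
hhschhscscscS ⇒ hhschhscscscs   [S ::= s]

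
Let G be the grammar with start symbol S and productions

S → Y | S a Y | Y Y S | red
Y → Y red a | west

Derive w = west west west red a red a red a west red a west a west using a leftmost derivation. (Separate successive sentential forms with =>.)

S => S a Y   [S → S a Y]
S a Y => Y Y S a Y   [S → Y Y S]
Y Y S a Y => west Y S a Y   [Y → west]
west Y S a Y => west west S a Y   [Y → west]
west west S a Y => west west S a Y a Y   [S → S a Y]
west west S a Y a Y => west west Y Y S a Y a Y   [S → Y Y S]
west west Y Y S a Y a Y => west west Y red a Y S a Y a Y   [Y → Y red a]
west west Y red a Y S a Y a Y => west west Y red a red a Y S a Y a Y   [Y → Y red a]
west west Y red a red a Y S a Y a Y => west west Y red a red a red a Y S a Y a Y   [Y → Y red a]
west west Y red a red a red a Y S a Y a Y => west west west red a red a red a Y S a Y a Y   [Y → west]
west west west red a red a red a Y S a Y a Y => west west west red a red a red a west S a Y a Y   [Y → west]
west west west red a red a red a west S a Y a Y => west west west red a red a red a west red a Y a Y   [S → red]
west west west red a red a red a west red a Y a Y => west west west red a red a red a west red a west a Y   [Y → west]
west west west red a red a red a west red a west a Y => west west west red a red a red a west red a west a west   [Y → west]

S => S a Y => Y Y S a Y => west Y S a Y => west west S a Y => west west S a Y a Y => west west Y Y S a Y a Y => west west Y red a Y S a Y a Y => west west Y red a red a Y S a Y a Y => west west Y red a red a red a Y S a Y a Y => west west west red a red a red a Y S a Y a Y => west west west red a red a red a west S a Y a Y => west west west red a red a red a west red a Y a Y => west west west red a red a red a west red a west a Y => west west west red a red a red a west red a west a west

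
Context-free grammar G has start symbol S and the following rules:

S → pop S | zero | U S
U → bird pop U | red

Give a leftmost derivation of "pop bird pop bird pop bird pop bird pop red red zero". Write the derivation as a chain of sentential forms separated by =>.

S => pop S   [S → pop S]
pop S => pop U S   [S → U S]
pop U S => pop bird pop U S   [U → bird pop U]
pop bird pop U S => pop bird pop bird pop U S   [U → bird pop U]
pop bird pop bird pop U S => pop bird pop bird pop bird pop U S   [U → bird pop U]
pop bird pop bird pop bird pop U S => pop bird pop bird pop bird pop bird pop U S   [U → bird pop U]
pop bird pop bird pop bird pop bird pop U S => pop bird pop bird pop bird pop bird pop red S   [U → red]
pop bird pop bird pop bird pop bird pop red S => pop bird pop bird pop bird pop bird pop red U S   [S → U S]
pop bird pop bird pop bird pop bird pop red U S => pop bird pop bird pop bird pop bird pop red red S   [U → red]
pop bird pop bird pop bird pop bird pop red red S => pop bird pop bird pop bird pop bird pop red red zero   [S → zero]

S => pop S => pop U S => pop bird pop U S => pop bird pop bird pop U S => pop bird pop bird pop bird pop U S => pop bird pop bird pop bird pop bird pop U S => pop bird pop bird pop bird pop bird pop red S => pop bird pop bird pop bird pop bird pop red U S => pop bird pop bird pop bird pop bird pop red red S => pop bird pop bird pop bird pop bird pop red red zero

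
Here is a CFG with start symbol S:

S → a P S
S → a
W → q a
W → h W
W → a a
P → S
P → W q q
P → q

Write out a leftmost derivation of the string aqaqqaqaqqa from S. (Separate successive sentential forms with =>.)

S => aPS   [S → a P S]
aPS => aWqqS   [P → W q q]
aWqqS => aqaqqS   [W → q a]
aqaqqS => aqaqqaPS   [S → a P S]
aqaqqaPS => aqaqqaWqqS   [P → W q q]
aqaqqaWqqS => aqaqqaqaqqS   [W → q a]
aqaqqaqaqqS => aqaqqaqaqqa   [S → a]

S => aPS => aWqqS => aqaqqS => aqaqqaPS => aqaqqaWqqS => aqaqqaqaqqS => aqaqqaqaqqa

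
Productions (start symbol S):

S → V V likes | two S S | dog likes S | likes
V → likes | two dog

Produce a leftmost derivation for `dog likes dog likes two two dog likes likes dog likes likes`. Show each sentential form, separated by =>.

S => dog likes S   [S → dog likes S]
dog likes S => dog likes dog likes S   [S → dog likes S]
dog likes dog likes S => dog likes dog likes two S S   [S → two S S]
dog likes dog likes two S S => dog likes dog likes two V V likes S   [S → V V likes]
dog likes dog likes two V V likes S => dog likes dog likes two two dog V likes S   [V → two dog]
dog likes dog likes two two dog V likes S => dog likes dog likes two two dog likes likes S   [V → likes]
dog likes dog likes two two dog likes likes S => dog likes dog likes two two dog likes likes dog likes S   [S → dog likes S]
dog likes dog likes two two dog likes likes dog likes S => dog likes dog likes two two dog likes likes dog likes likes   [S → likes]

S => dog likes S => dog likes dog likes S => dog likes dog likes two S S => dog likes dog likes two V V likes S => dog likes dog likes two two dog V likes S => dog likes dog likes two two dog likes likes S => dog likes dog likes two two dog likes likes dog likes S => dog likes dog likes two two dog likes likes dog likes likes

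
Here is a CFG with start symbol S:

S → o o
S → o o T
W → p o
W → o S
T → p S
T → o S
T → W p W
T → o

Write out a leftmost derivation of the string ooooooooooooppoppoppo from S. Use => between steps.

S => ooT   [S → o o T]
ooT => ooWpW   [T → W p W]
ooWpW => oooSpW   [W → o S]
oooSpW => oooooTpW   [S → o o T]
oooooTpW => oooooWpWpW   [T → W p W]
oooooWpWpW => ooooooSpWpW   [W → o S]
ooooooSpWpW => ooooooooTpWpW   [S → o o T]
ooooooooTpWpW => ooooooooWpWpWpW   [T → W p W]
ooooooooWpWpWpW => oooooooooSpWpWpW   [W → o S]
oooooooooSpWpWpW => oooooooooooTpWpWpW   [S → o o T]
oooooooooooTpWpWpW => oooooooooooopWpWpW   [T → o]
oooooooooooopWpWpW => ooooooooooooppopWpW   [W → p o]
ooooooooooooppopWpW => ooooooooooooppoppopW   [W → p o]
ooooooooooooppoppopW => ooooooooooooppoppoppo   [W → p o]

S => ooT => ooWpW => oooSpW => oooooTpW => oooooWpWpW => ooooooSpWpW => ooooooooTpWpW => ooooooooWpWpWpW => oooooooooSpWpWpW => oooooooooooTpWpWpW => oooooooooooopWpWpW => ooooooooooooppopWpW => ooooooooooooppoppopW => ooooooooooooppoppoppo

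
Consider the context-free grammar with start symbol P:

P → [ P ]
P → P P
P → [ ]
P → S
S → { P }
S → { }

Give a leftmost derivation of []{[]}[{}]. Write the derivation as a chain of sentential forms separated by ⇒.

P⇒PP⇒PPP⇒[]PP⇒[]SP⇒[]{P}P⇒[]{[]}P⇒[]{[]}[P]⇒[]{[]}[S]⇒[]{[]}[{}]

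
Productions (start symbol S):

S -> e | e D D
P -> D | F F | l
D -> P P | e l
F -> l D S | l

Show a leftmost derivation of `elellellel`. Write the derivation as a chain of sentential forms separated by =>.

S=>eDD=>ePPD=>eFFPD=>elDSFPD=>elPPSFPD=>elDPSFPD=>elelPSFPD=>elellSFPD=>elelleFPD=>elellelPD=>elellellD=>elellellel

S => eDD   [S -> e D D]
eDD => ePPD   [D -> P P]
ePPD => eFFPD   [P -> F F]
eFFPD => elDSFPD   [F -> l D S]
elDSFPD => elPPSFPD   [D -> P P]
elPPSFPD => elDPSFPD   [P -> D]
elDPSFPD => elelPSFPD   [D -> e l]
elelPSFPD => elellSFPD   [P -> l]
elellSFPD => elelleFPD   [S -> e]
elelleFPD => elellelPD   [F -> l]
elellelPD => elellellD   [P -> l]
elellellD => elellellel   [D -> e l]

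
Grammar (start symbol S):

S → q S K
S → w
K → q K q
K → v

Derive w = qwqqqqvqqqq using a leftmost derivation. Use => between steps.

S => qSK => qwK => qwqKq => qwqqKqq => qwqqqKqqq => qwqqqqKqqqq => qwqqqqvqqqq

S => qSK   [S → q S K]
qSK => qwK   [S → w]
qwK => qwqKq   [K → q K q]
qwqKq => qwqqKqq   [K → q K q]
qwqqKqq => qwqqqKqqq   [K → q K q]
qwqqqKqqq => qwqqqqKqqqq   [K → q K q]
qwqqqqKqqqq => qwqqqqvqqqq   [K → v]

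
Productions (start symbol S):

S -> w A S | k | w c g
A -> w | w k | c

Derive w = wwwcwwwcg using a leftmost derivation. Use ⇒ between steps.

S⇒wAS⇒wwS⇒wwwAS⇒wwwcS⇒wwwcwAS⇒wwwcwwS⇒wwwcwwwcg

S ⇒ wAS   [S -> w A S]
wAS ⇒ wwS   [A -> w]
wwS ⇒ wwwAS   [S -> w A S]
wwwAS ⇒ wwwcS   [A -> c]
wwwcS ⇒ wwwcwAS   [S -> w A S]
wwwcwAS ⇒ wwwcwwS   [A -> w]
wwwcwwS ⇒ wwwcwwwcg   [S -> w c g]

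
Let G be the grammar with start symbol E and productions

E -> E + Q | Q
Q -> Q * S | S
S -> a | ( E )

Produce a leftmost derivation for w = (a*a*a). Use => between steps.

E => Q => S => (E) => (Q) => (Q*S) => (Q*S*S) => (S*S*S) => (a*S*S) => (a*a*S) => (a*a*a)

E => Q   [E -> Q]
Q => S   [Q -> S]
S => (E)   [S -> ( E )]
(E) => (Q)   [E -> Q]
(Q) => (Q*S)   [Q -> Q * S]
(Q*S) => (Q*S*S)   [Q -> Q * S]
(Q*S*S) => (S*S*S)   [Q -> S]
(S*S*S) => (a*S*S)   [S -> a]
(a*S*S) => (a*a*S)   [S -> a]
(a*a*S) => (a*a*a)   [S -> a]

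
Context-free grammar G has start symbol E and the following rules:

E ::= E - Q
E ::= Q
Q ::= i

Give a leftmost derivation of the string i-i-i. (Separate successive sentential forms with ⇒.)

E ⇒ E-Q ⇒ E-Q-Q ⇒ Q-Q-Q ⇒ i-Q-Q ⇒ i-i-Q ⇒ i-i-i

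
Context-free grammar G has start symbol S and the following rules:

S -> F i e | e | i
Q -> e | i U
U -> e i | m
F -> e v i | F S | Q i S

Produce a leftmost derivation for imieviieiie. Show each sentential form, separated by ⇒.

S ⇒ Fie   [S -> F i e]
Fie ⇒ FSie   [F -> F S]
FSie ⇒ QiSSie   [F -> Q i S]
QiSSie ⇒ iUiSSie   [Q -> i U]
iUiSSie ⇒ imiSSie   [U -> m]
imiSSie ⇒ imiFieSie   [S -> F i e]
imiFieSie ⇒ imieviieSie   [F -> e v i]
imieviieSie ⇒ imieviieiie   [S -> i]

S ⇒ Fie ⇒ FSie ⇒ QiSSie ⇒ iUiSSie ⇒ imiSSie ⇒ imiFieSie ⇒ imieviieSie ⇒ imieviieiie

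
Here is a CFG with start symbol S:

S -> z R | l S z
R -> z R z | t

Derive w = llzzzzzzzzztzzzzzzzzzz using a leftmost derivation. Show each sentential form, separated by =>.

S => lSz => llSzz => llzRzz => llzzRzzz => llzzzRzzzz => llzzzzRzzzzz => llzzzzzRzzzzzz => llzzzzzzRzzzzzzz => llzzzzzzzRzzzzzzzz => llzzzzzzzzRzzzzzzzzz => llzzzzzzzzzRzzzzzzzzzz => llzzzzzzzzztzzzzzzzzzz

S => lSz   [S -> l S z]
lSz => llSzz   [S -> l S z]
llSzz => llzRzz   [S -> z R]
llzRzz => llzzRzzz   [R -> z R z]
llzzRzzz => llzzzRzzzz   [R -> z R z]
llzzzRzzzz => llzzzzRzzzzz   [R -> z R z]
llzzzzRzzzzz => llzzzzzRzzzzzz   [R -> z R z]
llzzzzzRzzzzzz => llzzzzzzRzzzzzzz   [R -> z R z]
llzzzzzzRzzzzzzz => llzzzzzzzRzzzzzzzz   [R -> z R z]
llzzzzzzzRzzzzzzzz => llzzzzzzzzRzzzzzzzzz   [R -> z R z]
llzzzzzzzzRzzzzzzzzz => llzzzzzzzzzRzzzzzzzzzz   [R -> z R z]
llzzzzzzzzzRzzzzzzzzzz => llzzzzzzzzztzzzzzzzzzz   [R -> t]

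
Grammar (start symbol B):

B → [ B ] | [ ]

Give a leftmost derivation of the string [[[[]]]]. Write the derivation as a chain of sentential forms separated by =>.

B => [B] => [[B]] => [[[B]]] => [[[[]]]]

B => [B]   [B → [ B ]]
[B] => [[B]]   [B → [ B ]]
[[B]] => [[[B]]]   [B → [ B ]]
[[[B]]] => [[[[]]]]   [B → [ ]]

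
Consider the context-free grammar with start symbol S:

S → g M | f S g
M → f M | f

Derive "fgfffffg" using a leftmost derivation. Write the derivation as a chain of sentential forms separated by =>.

S=>fSg=>fgMg=>fgfMg=>fgffMg=>fgfffMg=>fgffffMg=>fgfffffg

S => fSg   [S → f S g]
fSg => fgMg   [S → g M]
fgMg => fgfMg   [M → f M]
fgfMg => fgffMg   [M → f M]
fgffMg => fgfffMg   [M → f M]
fgfffMg => fgffffMg   [M → f M]
fgffffMg => fgfffffg   [M → f]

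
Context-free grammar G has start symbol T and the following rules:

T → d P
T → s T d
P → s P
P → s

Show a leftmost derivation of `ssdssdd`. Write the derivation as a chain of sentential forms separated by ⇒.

T ⇒ sTd ⇒ ssTdd ⇒ ssdPdd ⇒ ssdsPdd ⇒ ssdssdd

T ⇒ sTd   [T → s T d]
sTd ⇒ ssTdd   [T → s T d]
ssTdd ⇒ ssdPdd   [T → d P]
ssdPdd ⇒ ssdsPdd   [P → s P]
ssdsPdd ⇒ ssdssdd   [P → s]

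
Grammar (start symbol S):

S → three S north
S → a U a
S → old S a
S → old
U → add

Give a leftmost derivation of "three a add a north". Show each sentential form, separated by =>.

S => three S north => three a U a north => three a add a north

S => three S north   [S → three S north]
three S north => three a U a north   [S → a U a]
three a U a north => three a add a north   [U → add]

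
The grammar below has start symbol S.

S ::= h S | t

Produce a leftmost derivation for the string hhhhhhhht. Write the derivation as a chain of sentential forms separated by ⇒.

S⇒hS⇒hhS⇒hhhS⇒hhhhS⇒hhhhhS⇒hhhhhhS⇒hhhhhhhS⇒hhhhhhhhS⇒hhhhhhhht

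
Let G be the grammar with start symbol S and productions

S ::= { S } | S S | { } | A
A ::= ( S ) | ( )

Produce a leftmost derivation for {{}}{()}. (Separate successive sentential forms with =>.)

S => SS => {S}S => {{}}S => {{}}{S} => {{}}{A} => {{}}{()}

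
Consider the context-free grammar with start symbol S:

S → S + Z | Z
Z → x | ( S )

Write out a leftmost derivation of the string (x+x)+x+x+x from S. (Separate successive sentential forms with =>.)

S=>S+Z=>S+Z+Z=>S+Z+Z+Z=>Z+Z+Z+Z=>(S)+Z+Z+Z=>(S+Z)+Z+Z+Z=>(Z+Z)+Z+Z+Z=>(x+Z)+Z+Z+Z=>(x+x)+Z+Z+Z=>(x+x)+x+Z+Z=>(x+x)+x+x+Z=>(x+x)+x+x+x

S => S+Z   [S → S + Z]
S+Z => S+Z+Z   [S → S + Z]
S+Z+Z => S+Z+Z+Z   [S → S + Z]
S+Z+Z+Z => Z+Z+Z+Z   [S → Z]
Z+Z+Z+Z => (S)+Z+Z+Z   [Z → ( S )]
(S)+Z+Z+Z => (S+Z)+Z+Z+Z   [S → S + Z]
(S+Z)+Z+Z+Z => (Z+Z)+Z+Z+Z   [S → Z]
(Z+Z)+Z+Z+Z => (x+Z)+Z+Z+Z   [Z → x]
(x+Z)+Z+Z+Z => (x+x)+Z+Z+Z   [Z → x]
(x+x)+Z+Z+Z => (x+x)+x+Z+Z   [Z → x]
(x+x)+x+Z+Z => (x+x)+x+x+Z   [Z → x]
(x+x)+x+x+Z => (x+x)+x+x+x   [Z → x]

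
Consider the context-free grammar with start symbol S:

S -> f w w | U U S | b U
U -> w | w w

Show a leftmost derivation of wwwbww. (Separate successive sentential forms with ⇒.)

S ⇒ UUS ⇒ wUS ⇒ wwwS ⇒ wwwbU ⇒ wwwbww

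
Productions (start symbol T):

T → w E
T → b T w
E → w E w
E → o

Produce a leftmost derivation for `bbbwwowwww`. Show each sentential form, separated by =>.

T => bTw => bbTww => bbbTwww => bbbwEwww => bbbwwEwwww => bbbwwowwww

T => bTw   [T → b T w]
bTw => bbTww   [T → b T w]
bbTww => bbbTwww   [T → b T w]
bbbTwww => bbbwEwww   [T → w E]
bbbwEwww => bbbwwEwwww   [E → w E w]
bbbwwEwwww => bbbwwowwww   [E → o]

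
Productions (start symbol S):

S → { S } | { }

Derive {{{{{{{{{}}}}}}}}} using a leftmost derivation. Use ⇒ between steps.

S ⇒ {S}   [S → { S }]
{S} ⇒ {{S}}   [S → { S }]
{{S}} ⇒ {{{S}}}   [S → { S }]
{{{S}}} ⇒ {{{{S}}}}   [S → { S }]
{{{{S}}}} ⇒ {{{{{S}}}}}   [S → { S }]
{{{{{S}}}}} ⇒ {{{{{{S}}}}}}   [S → { S }]
{{{{{{S}}}}}} ⇒ {{{{{{{S}}}}}}}   [S → { S }]
{{{{{{{S}}}}}}} ⇒ {{{{{{{{S}}}}}}}}   [S → { S }]
{{{{{{{{S}}}}}}}} ⇒ {{{{{{{{{}}}}}}}}}   [S → { }]

S ⇒ {S} ⇒ {{S}} ⇒ {{{S}}} ⇒ {{{{S}}}} ⇒ {{{{{S}}}}} ⇒ {{{{{{S}}}}}} ⇒ {{{{{{{S}}}}}}} ⇒ {{{{{{{{S}}}}}}}} ⇒ {{{{{{{{{}}}}}}}}}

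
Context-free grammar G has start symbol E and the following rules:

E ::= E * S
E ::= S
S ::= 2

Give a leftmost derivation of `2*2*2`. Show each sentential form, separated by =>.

E => E*S   [E ::= E * S]
E*S => E*S*S   [E ::= E * S]
E*S*S => S*S*S   [E ::= S]
S*S*S => 2*S*S   [S ::= 2]
2*S*S => 2*2*S   [S ::= 2]
2*2*S => 2*2*2   [S ::= 2]

E => E*S => E*S*S => S*S*S => 2*S*S => 2*2*S => 2*2*2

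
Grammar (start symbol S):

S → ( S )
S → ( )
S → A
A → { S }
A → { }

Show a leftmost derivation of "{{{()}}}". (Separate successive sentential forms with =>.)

S => A => {S} => {A} => {{S}} => {{A}} => {{{S}}} => {{{()}}}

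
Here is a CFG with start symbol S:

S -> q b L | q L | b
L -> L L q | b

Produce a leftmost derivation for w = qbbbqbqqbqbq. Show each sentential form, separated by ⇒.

S ⇒ qL   [S -> q L]
qL ⇒ qLLq   [L -> L L q]
qLLq ⇒ qLLqLq   [L -> L L q]
qLLqLq ⇒ qLLqLqLq   [L -> L L q]
qLLqLqLq ⇒ qbLqLqLq   [L -> b]
qbLqLqLq ⇒ qbLLqqLqLq   [L -> L L q]
qbLLqqLqLq ⇒ qbLLqLqqLqLq   [L -> L L q]
qbLLqLqqLqLq ⇒ qbbLqLqqLqLq   [L -> b]
qbbLqLqqLqLq ⇒ qbbbqLqqLqLq   [L -> b]
qbbbqLqqLqLq ⇒ qbbbqbqqLqLq   [L -> b]
qbbbqbqqLqLq ⇒ qbbbqbqqbqLq   [L -> b]
qbbbqbqqbqLq ⇒ qbbbqbqqbqbq   [L -> b]

S⇒qL⇒qLLq⇒qLLqLq⇒qLLqLqLq⇒qbLqLqLq⇒qbLLqqLqLq⇒qbLLqLqqLqLq⇒qbbLqLqqLqLq⇒qbbbqLqqLqLq⇒qbbbqbqqLqLq⇒qbbbqbqqbqLq⇒qbbbqbqqbqbq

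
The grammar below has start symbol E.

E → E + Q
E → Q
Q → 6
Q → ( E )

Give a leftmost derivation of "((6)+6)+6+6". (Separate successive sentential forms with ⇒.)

E ⇒ E+Q   [E → E + Q]
E+Q ⇒ E+Q+Q   [E → E + Q]
E+Q+Q ⇒ Q+Q+Q   [E → Q]
Q+Q+Q ⇒ (E)+Q+Q   [Q → ( E )]
(E)+Q+Q ⇒ (E+Q)+Q+Q   [E → E + Q]
(E+Q)+Q+Q ⇒ (Q+Q)+Q+Q   [E → Q]
(Q+Q)+Q+Q ⇒ ((E)+Q)+Q+Q   [Q → ( E )]
((E)+Q)+Q+Q ⇒ ((Q)+Q)+Q+Q   [E → Q]
((Q)+Q)+Q+Q ⇒ ((6)+Q)+Q+Q   [Q → 6]
((6)+Q)+Q+Q ⇒ ((6)+6)+Q+Q   [Q → 6]
((6)+6)+Q+Q ⇒ ((6)+6)+6+Q   [Q → 6]
((6)+6)+6+Q ⇒ ((6)+6)+6+6   [Q → 6]

E ⇒ E+Q ⇒ E+Q+Q ⇒ Q+Q+Q ⇒ (E)+Q+Q ⇒ (E+Q)+Q+Q ⇒ (Q+Q)+Q+Q ⇒ ((E)+Q)+Q+Q ⇒ ((Q)+Q)+Q+Q ⇒ ((6)+Q)+Q+Q ⇒ ((6)+6)+Q+Q ⇒ ((6)+6)+6+Q ⇒ ((6)+6)+6+6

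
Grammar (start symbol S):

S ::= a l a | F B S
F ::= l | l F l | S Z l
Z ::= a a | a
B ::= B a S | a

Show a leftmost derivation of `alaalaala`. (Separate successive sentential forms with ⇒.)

S ⇒ FBS ⇒ SZlBS ⇒ alaZlBS ⇒ alaalBS ⇒ alaalaS ⇒ alaalaala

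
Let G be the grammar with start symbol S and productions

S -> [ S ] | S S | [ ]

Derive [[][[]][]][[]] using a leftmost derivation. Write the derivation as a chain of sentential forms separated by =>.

S=>SS=>[S]S=>[SS]S=>[SSS]S=>[[]SS]S=>[[][S]S]S=>[[][[]]S]S=>[[][[]][]]S=>[[][[]][]][S]=>[[][[]][]][[]]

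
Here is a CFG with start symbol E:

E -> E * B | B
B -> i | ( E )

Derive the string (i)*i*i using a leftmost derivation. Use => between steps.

E => E*B => E*B*B => B*B*B => (E)*B*B => (B)*B*B => (i)*B*B => (i)*i*B => (i)*i*i

E => E*B   [E -> E * B]
E*B => E*B*B   [E -> E * B]
E*B*B => B*B*B   [E -> B]
B*B*B => (E)*B*B   [B -> ( E )]
(E)*B*B => (B)*B*B   [E -> B]
(B)*B*B => (i)*B*B   [B -> i]
(i)*B*B => (i)*i*B   [B -> i]
(i)*i*B => (i)*i*i   [B -> i]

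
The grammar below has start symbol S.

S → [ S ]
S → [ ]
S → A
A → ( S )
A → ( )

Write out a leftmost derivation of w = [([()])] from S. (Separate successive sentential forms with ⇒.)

S⇒[S]⇒[A]⇒[(S)]⇒[([S])]⇒[([A])]⇒[([()])]

S ⇒ [S]   [S → [ S ]]
[S] ⇒ [A]   [S → A]
[A] ⇒ [(S)]   [A → ( S )]
[(S)] ⇒ [([S])]   [S → [ S ]]
[([S])] ⇒ [([A])]   [S → A]
[([A])] ⇒ [([()])]   [A → ( )]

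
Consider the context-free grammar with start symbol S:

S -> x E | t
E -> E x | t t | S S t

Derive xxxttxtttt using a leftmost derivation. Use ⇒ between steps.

S ⇒ xE   [S -> x E]
xE ⇒ xSSt   [E -> S S t]
xSSt ⇒ xxESt   [S -> x E]
xxESt ⇒ xxSStSt   [E -> S S t]
xxSStSt ⇒ xxxEStSt   [S -> x E]
xxxEStSt ⇒ xxxExStSt   [E -> E x]
xxxExStSt ⇒ xxxttxStSt   [E -> t t]
xxxttxStSt ⇒ xxxttxttSt   [S -> t]
xxxttxttSt ⇒ xxxttxtttt   [S -> t]

S ⇒ xE ⇒ xSSt ⇒ xxESt ⇒ xxSStSt ⇒ xxxEStSt ⇒ xxxExStSt ⇒ xxxttxStSt ⇒ xxxttxttSt ⇒ xxxttxtttt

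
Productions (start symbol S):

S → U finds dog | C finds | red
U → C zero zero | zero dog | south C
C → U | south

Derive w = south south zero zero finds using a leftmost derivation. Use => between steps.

S => C finds => U finds => south C finds => south U finds => south C zero zero finds => south south zero zero finds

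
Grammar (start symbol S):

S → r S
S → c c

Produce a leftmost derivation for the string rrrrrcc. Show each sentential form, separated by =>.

S => rS   [S → r S]
rS => rrS   [S → r S]
rrS => rrrS   [S → r S]
rrrS => rrrrS   [S → r S]
rrrrS => rrrrrS   [S → r S]
rrrrrS => rrrrrcc   [S → c c]

S => rS => rrS => rrrS => rrrrS => rrrrrS => rrrrrcc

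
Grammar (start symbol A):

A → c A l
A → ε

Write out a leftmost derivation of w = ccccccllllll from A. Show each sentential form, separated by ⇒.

A ⇒ cAl ⇒ ccAll ⇒ cccAlll ⇒ ccccAllll ⇒ cccccAlllll ⇒ ccccccAllllll ⇒ ccccccllllll

A ⇒ cAl   [A → c A l]
cAl ⇒ ccAll   [A → c A l]
ccAll ⇒ cccAlll   [A → c A l]
cccAlll ⇒ ccccAllll   [A → c A l]
ccccAllll ⇒ cccccAlllll   [A → c A l]
cccccAlllll ⇒ ccccccAllllll   [A → c A l]
ccccccAllllll ⇒ ccccccllllll   [A → ε]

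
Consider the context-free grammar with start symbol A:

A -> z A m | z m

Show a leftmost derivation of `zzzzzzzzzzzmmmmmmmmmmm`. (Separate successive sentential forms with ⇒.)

A⇒zAm⇒zzAmm⇒zzzAmmm⇒zzzzAmmmm⇒zzzzzAmmmmm⇒zzzzzzAmmmmmm⇒zzzzzzzAmmmmmmm⇒zzzzzzzzAmmmmmmmm⇒zzzzzzzzzAmmmmmmmmm⇒zzzzzzzzzzAmmmmmmmmmm⇒zzzzzzzzzzzmmmmmmmmmmm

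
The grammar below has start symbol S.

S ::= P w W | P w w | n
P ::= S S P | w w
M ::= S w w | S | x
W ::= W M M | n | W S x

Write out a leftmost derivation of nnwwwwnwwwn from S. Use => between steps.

S => PwW   [S ::= P w W]
PwW => SSPwW   [P ::= S S P]
SSPwW => PwwSPwW   [S ::= P w w]
PwwSPwW => SSPwwSPwW   [P ::= S S P]
SSPwwSPwW => nSPwwSPwW   [S ::= n]
nSPwwSPwW => nnPwwSPwW   [S ::= n]
nnPwwSPwW => nnwwwwSPwW   [P ::= w w]
nnwwwwSPwW => nnwwwwnPwW   [S ::= n]
nnwwwwnPwW => nnwwwwnwwwW   [P ::= w w]
nnwwwwnwwwW => nnwwwwnwwwn   [W ::= n]

S=>PwW=>SSPwW=>PwwSPwW=>SSPwwSPwW=>nSPwwSPwW=>nnPwwSPwW=>nnwwwwSPwW=>nnwwwwnPwW=>nnwwwwnwwwW=>nnwwwwnwwwn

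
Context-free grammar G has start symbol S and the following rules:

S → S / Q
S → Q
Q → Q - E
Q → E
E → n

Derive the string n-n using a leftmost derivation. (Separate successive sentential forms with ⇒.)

S⇒Q⇒Q-E⇒E-E⇒n-E⇒n-n

S ⇒ Q   [S → Q]
Q ⇒ Q-E   [Q → Q - E]
Q-E ⇒ E-E   [Q → E]
E-E ⇒ n-E   [E → n]
n-E ⇒ n-n   [E → n]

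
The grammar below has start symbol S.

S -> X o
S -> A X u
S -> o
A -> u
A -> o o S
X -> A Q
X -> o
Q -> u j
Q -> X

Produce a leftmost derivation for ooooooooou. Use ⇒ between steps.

S ⇒ AXu ⇒ ooSXu ⇒ ooXoXu ⇒ ooAQoXu ⇒ ooooSQoXu ⇒ ooooXoQoXu ⇒ ooooooQoXu ⇒ ooooooXoXu ⇒ ooooooooXu ⇒ ooooooooou

S ⇒ AXu   [S -> A X u]
AXu ⇒ ooSXu   [A -> o o S]
ooSXu ⇒ ooXoXu   [S -> X o]
ooXoXu ⇒ ooAQoXu   [X -> A Q]
ooAQoXu ⇒ ooooSQoXu   [A -> o o S]
ooooSQoXu ⇒ ooooXoQoXu   [S -> X o]
ooooXoQoXu ⇒ ooooooQoXu   [X -> o]
ooooooQoXu ⇒ ooooooXoXu   [Q -> X]
ooooooXoXu ⇒ ooooooooXu   [X -> o]
ooooooooXu ⇒ ooooooooou   [X -> o]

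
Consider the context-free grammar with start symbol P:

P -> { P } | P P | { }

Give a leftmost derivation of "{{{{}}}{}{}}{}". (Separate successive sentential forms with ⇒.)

P⇒PP⇒{P}P⇒{PP}P⇒{PPP}P⇒{{P}PP}P⇒{{{P}}PP}P⇒{{{{}}}PP}P⇒{{{{}}}{}P}P⇒{{{{}}}{}{}}P⇒{{{{}}}{}{}}{}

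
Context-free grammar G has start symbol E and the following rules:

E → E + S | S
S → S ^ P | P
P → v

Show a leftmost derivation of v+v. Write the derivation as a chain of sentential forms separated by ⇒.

E ⇒ E+S   [E → E + S]
E+S ⇒ S+S   [E → S]
S+S ⇒ P+S   [S → P]
P+S ⇒ v+S   [P → v]
v+S ⇒ v+P   [S → P]
v+P ⇒ v+v   [P → v]

E⇒E+S⇒S+S⇒P+S⇒v+S⇒v+P⇒v+v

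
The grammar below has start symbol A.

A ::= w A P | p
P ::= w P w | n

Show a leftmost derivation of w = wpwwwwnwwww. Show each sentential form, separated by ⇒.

A ⇒ wAP   [A ::= w A P]
wAP ⇒ wpP   [A ::= p]
wpP ⇒ wpwPw   [P ::= w P w]
wpwPw ⇒ wpwwPww   [P ::= w P w]
wpwwPww ⇒ wpwwwPwww   [P ::= w P w]
wpwwwPwww ⇒ wpwwwwPwwww   [P ::= w P w]
wpwwwwPwwww ⇒ wpwwwwnwwww   [P ::= n]

A ⇒ wAP ⇒ wpP ⇒ wpwPw ⇒ wpwwPww ⇒ wpwwwPwww ⇒ wpwwwwPwwww ⇒ wpwwwwnwwww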